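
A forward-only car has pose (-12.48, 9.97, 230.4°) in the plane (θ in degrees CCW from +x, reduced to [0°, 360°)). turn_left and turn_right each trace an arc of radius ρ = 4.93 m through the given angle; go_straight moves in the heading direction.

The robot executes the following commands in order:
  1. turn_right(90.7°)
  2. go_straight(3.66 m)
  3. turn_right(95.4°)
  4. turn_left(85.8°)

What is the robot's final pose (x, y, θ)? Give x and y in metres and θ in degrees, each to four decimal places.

(-22.1853, 25.7120, 130.1000°)

set_pose: (x, y, θ) = (-12.4800, 9.9700, 230.4000°), ρ = 4.93
turn_right(90.7°): centre at ρ to the right, rotate −90.7° → (-19.4673, 9.3525, 139.7000°)
go_straight(3.66): x += 3.66·cos θ, y += 3.66·sin θ → (-22.2587, 11.7198, 139.7000°)
turn_right(95.4°): centre at ρ to the right, rotate −95.4° → (-22.5132, 19.0081, 44.3000°)
turn_left(85.8°): centre at ρ to the left, rotate +85.8° → (-22.1853, 25.7120, 130.1000°)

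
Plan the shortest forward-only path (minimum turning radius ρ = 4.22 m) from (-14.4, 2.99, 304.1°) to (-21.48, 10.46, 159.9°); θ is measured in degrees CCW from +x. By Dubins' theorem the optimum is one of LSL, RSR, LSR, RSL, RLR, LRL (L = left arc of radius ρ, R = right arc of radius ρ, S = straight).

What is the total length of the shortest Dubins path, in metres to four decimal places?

28.0004 m

Let ψ = atan2(Δy, Δx) = atan2(7.47, -7.08) = 133.4646° be the start→goal bearing.
Normalize: d = |goal − start| / ρ = 10.292099/4.22 = 2.438886, α = (θ_start − ψ) mod 360° = 170.6354° = 2.978149 rad, β = (θ_goal − ψ) mod 360° = 26.4354° = 0.461385 rad.
Common terms: sin α = 0.162716, cos α = -0.986673, sin β = 0.445188, cos β = 0.895437, cos(α−β) = -0.811064, d² = 5.948165. Work in radians in the unit-radius frame; every candidate has L = ρ·(t + p + q).
LSL: p² = 2 + d² − 2cos(α−β) + 2d(sin α − sin β) = 8.192459; p = √p² = 2.862247; φ = atan2(cos β − cos α, d + sin α − sin β) = 0.717580 rad; t = (φ − α) mod 2π = 4.022616 rad, q = (β − φ) mod 2π = 6.026990 rad → L = 4.22·(4.022616 + 2.862247 + 6.026990) = 4.22·12.911853 = 54.488020 m
RSR: p² = 2 + d² − 2cos(α−β) + 2d(sin β − sin α) = 10.948126; p = √p² = 3.308795; φ = atan2(cos α − cos β, d − sin α + sin β) = -0.605071 rad; t = (α − φ) mod 2π = 3.583220 rad, q = (φ − β) mod 2π = 5.216730 rad → L = 4.22·(3.583220 + 3.308795 + 5.216730) = 4.22·12.108745 = 51.098906 m
LSR: p² = d² − 2 + 2cos(α−β) + 2d(sin α + sin β) = 5.291259; p = √p² = 2.300274; φ = atan2(−cos α − cos β, d + sin α + sin β) − atan2(−2, p) = 0.745621 rad; t = (φ − α) mod 2π = 4.050657 rad, q = (φ − β) mod 2π = 0.284236 rad → L = 4.22·(4.050657 + 2.300274 + 0.284236) = 4.22·6.635166 = 28.000401 m
RSL: p² = d² − 2 + 2cos(α−β) − 2d(sin α + sin β) = -0.639184 < 0 → infeasible
RLR: c = (6 − d² + 2cos(α−β) + 2d(sin α − sin β))/8 = -0.368516; p = 2π − arccos c = 4.334977 rad; φ = atan2(cos α − cos β, d − sin α + sin β) = -0.605071 rad; t = (α − φ + p/2) mod 2π = 5.750709 rad, q = (α − β − t + p) mod 2π = 1.101033 rad → L = 4.22·(5.750709 + 4.334977 + 1.101033) = 4.22·11.186719 = 47.207953 m
LRL: c = (6 − d² + 2cos(α−β) − 2d(sin α − sin β))/8 = -0.024057; p = 2π − arccos c = 4.688329 rad; φ = atan2(cos β − cos α, d + sin α − sin β) = 0.717580 rad; t = (φ − α + p/2) mod 2π = 0.083596 rad, q = (β − α − t + p) mod 2π = 2.087969 rad → L = 4.22·(0.083596 + 4.688329 + 2.087969) = 4.22·6.859894 = 28.948752 m
Shortest: LSR with L = 28.000401 m ≈ 28.0004 m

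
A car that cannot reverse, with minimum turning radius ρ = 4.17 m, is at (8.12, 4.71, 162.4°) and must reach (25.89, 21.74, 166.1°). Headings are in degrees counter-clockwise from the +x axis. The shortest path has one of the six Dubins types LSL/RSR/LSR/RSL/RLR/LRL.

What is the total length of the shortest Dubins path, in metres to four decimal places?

Let ψ = atan2(Δy, Δx) = atan2(17.03, 17.77) = 43.7818° be the start→goal bearing.
Normalize: d = |goal − start| / ρ = 24.612879/4.17 = 5.902369, α = (θ_start − ψ) mod 360° = 118.6182° = 2.070278 rad, β = (θ_goal − ψ) mod 360° = 122.3182° = 2.134855 rad.
Common terms: sin α = 0.877831, cos α = -0.478970, sin β = 0.845092, cos β = -0.534620, cos(α−β) = 0.997916, d² = 34.837960. Work in radians in the unit-radius frame; every candidate has L = ρ·(t + p + q).
LSL: p² = 2 + d² − 2cos(α−β) + 2d(sin α − sin β) = 35.228602; p = √p² = 5.935369; φ = atan2(cos β − cos α, d + sin α − sin β) = -0.009376 rad; t = (φ − α) mod 2π = 4.203531 rad, q = (β − φ) mod 2π = 2.144231 rad → L = 4.17·(4.203531 + 5.935369 + 2.144231) = 4.17·12.283131 = 51.220657 m
RSR: p² = 2 + d² − 2cos(α−β) + 2d(sin β − sin α) = 34.455656; p = √p² = 5.869894; φ = atan2(cos α − cos β, d − sin α + sin β) = 0.009481 rad; t = (α − φ) mod 2π = 2.060797 rad, q = (φ − β) mod 2π = 4.157811 rad → L = 4.17·(2.060797 + 5.869894 + 4.157811) = 4.17·12.088502 = 50.409054 m
LSR: p² = d² − 2 + 2cos(α−β) + 2d(sin α + sin β) = 55.172450; p = √p² = 7.427816; φ = atan2(−cos α − cos β, d + sin α + sin β) − atan2(−2, p) = 0.395170 rad; t = (φ − α) mod 2π = 4.608078 rad, q = (φ − β) mod 2π = 4.543501 rad → L = 4.17·(4.608078 + 7.427816 + 4.543501) = 4.17·16.579395 = 69.136076 m
RSL: p² = d² − 2 + 2cos(α−β) − 2d(sin α + sin β) = 14.495132; p = √p² = 3.807247; φ = atan2(cos α + cos β, d − sin α − sin β) − atan2(2, p) = -0.721618 rad; t = (α − φ) mod 2π = 2.791895 rad, q = (β − φ) mod 2π = 2.856472 rad → L = 4.17·(2.791895 + 3.807247 + 2.856472) = 4.17·9.455615 = 39.429914 m
RLR: c = (6 − d² + 2cos(α−β) + 2d(sin α − sin β))/8 = -3.306957, |c| > 1 → infeasible
LRL: c = (6 − d² + 2cos(α−β) − 2d(sin α − sin β))/8 = -3.403575, |c| > 1 → infeasible
Shortest: RSL with L = 39.429914 m ≈ 39.4299 m

39.4299 m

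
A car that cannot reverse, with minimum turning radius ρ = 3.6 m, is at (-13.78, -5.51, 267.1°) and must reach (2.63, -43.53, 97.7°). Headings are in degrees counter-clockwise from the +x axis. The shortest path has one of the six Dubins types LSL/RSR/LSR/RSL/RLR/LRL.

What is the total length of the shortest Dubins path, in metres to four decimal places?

Let ψ = atan2(Δy, Δx) = atan2(-38.02, 16.41) = -66.6543° be the start→goal bearing.
Normalize: d = |goal − start| / ρ = 41.410246/3.6 = 11.502846, α = (θ_start − ψ) mod 360° = 333.7543° = 5.825111 rad, β = (θ_goal − ψ) mod 360° = 164.3543° = 2.868523 rad.
Common terms: sin α = -0.442222, cos α = 0.896906, sin β = 0.269689, cos β = -0.962948, cos(α−β) = -0.982935, d² = 132.315471. Work in radians in the unit-radius frame; every candidate has L = ρ·(t + p + q).
LSL: p² = 2 + d² − 2cos(α−β) + 2d(sin α − sin β) = 119.903337; p = √p² = 10.950038; φ = atan2(cos β − cos α, d + sin α − sin β) = -0.170676 rad; t = (φ − α) mod 2π = 0.287398 rad, q = (β − φ) mod 2π = 3.039199 rad → L = 3.6·(0.287398 + 10.950038 + 3.039199) = 3.6·14.276636 = 51.395889 m
RSR: p² = 2 + d² − 2cos(α−β) + 2d(sin β − sin α) = 152.659346; p = √p² = 12.355539; φ = atan2(cos α − cos β, d − sin α + sin β) = 0.151102 rad; t = (α − φ) mod 2π = 5.674008 rad, q = (φ − β) mod 2π = 3.565765 rad → L = 3.6·(5.674008 + 12.355539 + 3.565765) = 3.6·21.595312 = 77.743124 m
LSR: p² = d² − 2 + 2cos(α−β) + 2d(sin α + sin β) = 124.380351; p = √p² = 11.152594; φ = atan2(−cos α − cos β, d + sin α + sin β) − atan2(−2, p) = 0.183273 rad; t = (φ − α) mod 2π = 0.641348 rad, q = (φ − β) mod 2π = 3.597936 rad → L = 3.6·(0.641348 + 11.152594 + 3.597936) = 3.6·15.391877 = 55.410758 m
RSL: p² = d² − 2 + 2cos(α−β) − 2d(sin α + sin β) = 132.318849; p = √p² = 11.502993; φ = atan2(cos α + cos β, d − sin α − sin β) − atan2(2, p) = -0.177803 rad; t = (α − φ) mod 2π = 6.002914 rad, q = (β − φ) mod 2π = 3.046326 rad → L = 3.6·(6.002914 + 11.502993 + 3.046326) = 3.6·20.552233 = 73.988039 m
RLR: c = (6 − d² + 2cos(α−β) + 2d(sin α − sin β))/8 = -18.082418, |c| > 1 → infeasible
LRL: c = (6 − d² + 2cos(α−β) − 2d(sin α − sin β))/8 = -13.987917, |c| > 1 → infeasible
Shortest: LSL with L = 51.395889 m ≈ 51.3959 m

51.3959 m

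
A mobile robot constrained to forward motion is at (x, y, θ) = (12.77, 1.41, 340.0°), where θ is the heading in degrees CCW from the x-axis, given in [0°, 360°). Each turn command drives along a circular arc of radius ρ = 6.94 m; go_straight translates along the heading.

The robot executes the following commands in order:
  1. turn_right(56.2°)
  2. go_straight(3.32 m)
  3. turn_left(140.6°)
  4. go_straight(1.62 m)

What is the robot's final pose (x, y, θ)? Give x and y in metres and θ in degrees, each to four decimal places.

set_pose: (x, y, θ) = (12.7700, 1.4100, 340.0000°), ρ = 6.94
turn_right(56.2°): centre at ρ to the right, rotate −56.2° → (17.1361, -3.4560, 283.8000°)
go_straight(3.32): x += 3.32·cos θ, y += 3.32·sin θ → (17.9280, -6.6802, 283.8000°)
turn_left(140.6°): centre at ρ to the left, rotate +140.6° → (30.9264, -8.0235, 424.4000° ≡ 64.4000°)
go_straight(1.62): x += 1.62·cos θ, y += 1.62·sin θ → (31.6264, -6.5625, 64.4000°)

(31.6264, -6.5625, 64.4000°)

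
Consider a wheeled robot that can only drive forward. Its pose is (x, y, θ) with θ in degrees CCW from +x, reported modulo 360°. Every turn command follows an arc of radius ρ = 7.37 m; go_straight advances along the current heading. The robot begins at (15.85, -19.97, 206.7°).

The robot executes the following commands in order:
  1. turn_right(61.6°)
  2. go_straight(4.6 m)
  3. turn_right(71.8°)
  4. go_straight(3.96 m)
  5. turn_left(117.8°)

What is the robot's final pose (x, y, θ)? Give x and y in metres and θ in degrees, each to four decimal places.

set_pose: (x, y, θ) = (15.8500, -19.9700, 206.7000°), ρ = 7.37
turn_right(61.6°): centre at ρ to the right, rotate −61.6° → (8.3218, -19.4304, 145.1000°)
go_straight(4.6): x += 4.6·cos θ, y += 4.6·sin θ → (4.5491, -16.7985, 145.1000°)
turn_right(71.8°): centre at ρ to the right, rotate −71.8° → (1.7067, -8.6361, 73.3000°)
go_straight(3.96): x += 3.96·cos θ, y += 3.96·sin θ → (2.8446, -4.8432, 73.3000°)
turn_left(117.8°): centre at ρ to the left, rotate +117.8° → (-5.6334, 4.5068, 191.1000°)

(-5.6334, 4.5068, 191.1000°)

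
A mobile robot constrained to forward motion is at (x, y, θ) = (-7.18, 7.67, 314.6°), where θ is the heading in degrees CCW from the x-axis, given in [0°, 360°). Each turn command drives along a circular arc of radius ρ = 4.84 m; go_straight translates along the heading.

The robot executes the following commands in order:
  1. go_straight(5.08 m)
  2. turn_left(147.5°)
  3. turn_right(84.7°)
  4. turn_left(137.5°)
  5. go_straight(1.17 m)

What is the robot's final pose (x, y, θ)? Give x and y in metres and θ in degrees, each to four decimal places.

set_pose: (x, y, θ) = (-7.1800, 7.6700, 314.6000°), ρ = 4.84
go_straight(5.08): x += 5.08·cos θ, y += 5.08·sin θ → (-3.6131, 4.0529, 314.6000°)
turn_left(147.5°): centre at ρ to the left, rotate +147.5° → (4.5656, 8.4659, 462.1000° ≡ 102.1000°)
turn_right(84.7°): centre at ρ to the right, rotate −84.7° → (7.8507, 14.0990, 17.4000°)
turn_left(137.5°): centre at ρ to the left, rotate +137.5° → (8.4565, 23.1004, 154.9000°)
go_straight(1.17): x += 1.17·cos θ, y += 1.17·sin θ → (7.3970, 23.5967, 154.9000°)

(7.3970, 23.5967, 154.9000°)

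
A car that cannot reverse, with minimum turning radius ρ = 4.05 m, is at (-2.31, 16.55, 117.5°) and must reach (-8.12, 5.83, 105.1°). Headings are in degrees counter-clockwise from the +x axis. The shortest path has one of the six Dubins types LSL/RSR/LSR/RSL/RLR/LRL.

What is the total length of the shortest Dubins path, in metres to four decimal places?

Let ψ = atan2(Δy, Δx) = atan2(-10.72, -5.81) = -118.4567° be the start→goal bearing.
Normalize: d = |goal − start| / ρ = 12.193215/4.05 = 3.010670, α = (θ_start − ψ) mod 360° = 235.9567° = 4.118221 rad, β = (θ_goal − ψ) mod 360° = 223.5567° = 3.901801 rad.
Common terms: sin α = -0.828615, cos α = -0.559819, sin β = -0.689072, cos β = -0.724693, cos(α−β) = 0.976672, d² = 9.064137. Work in radians in the unit-radius frame; every candidate has L = ρ·(t + p + q).
LSL: p² = 2 + d² − 2cos(α−β) + 2d(sin α − sin β) = 8.270558; p = √p² = 2.875858; φ = atan2(cos β − cos α, d + sin α − sin β) = -0.057362 rad; t = (φ − α) mod 2π = 2.107602 rad, q = (β − φ) mod 2π = 3.959162 rad → L = 4.05·(2.107602 + 2.875858 + 3.959162) = 4.05·8.942622 = 36.217620 m
RSR: p² = 2 + d² − 2cos(α−β) + 2d(sin β − sin α) = 9.951026; p = √p² = 3.154525; φ = atan2(cos α − cos β, d − sin α + sin β) = 0.052290 rad; t = (α − φ) mod 2π = 4.065932 rad, q = (φ − β) mod 2π = 2.433674 rad → L = 4.05·(4.065932 + 3.154525 + 2.433674) = 4.05·9.654131 = 39.099230 m
LSR: p² = d² − 2 + 2cos(α−β) + 2d(sin α + sin β) = -0.121029 < 0 → infeasible
RSL: p² = d² − 2 + 2cos(α−β) − 2d(sin α + sin β) = 18.155991; p = √p² = 4.260985; φ = atan2(cos α + cos β, d − sin α − sin β) − atan2(2, p) = -0.715248 rad; t = (α − φ) mod 2π = 4.833469 rad, q = (β − φ) mod 2π = 4.617048 rad → L = 4.05·(4.833469 + 4.260985 + 4.617048) = 4.05·13.711502 = 55.531585 m
RLR: c = (6 − d² + 2cos(α−β) + 2d(sin α − sin β))/8 = -0.243878; p = 2π − arccos c = 4.466026 rad; φ = atan2(cos α − cos β, d − sin α + sin β) = 0.052290 rad; t = (α − φ + p/2) mod 2π = 0.015760 rad, q = (α − β − t + p) mod 2π = 4.666687 rad → L = 4.05·(0.015760 + 4.466026 + 4.666687) = 4.05·9.148473 = 37.051316 m
LRL: c = (6 − d² + 2cos(α−β) − 2d(sin α − sin β))/8 = -0.033820; p = 2π − arccos c = 4.678563 rad; φ = atan2(cos β − cos α, d + sin α − sin β) = -0.057362 rad; t = (φ − α + p/2) mod 2π = 4.446884 rad, q = (β − α − t + p) mod 2π = 0.015258 rad → L = 4.05·(4.446884 + 4.678563 + 0.015258) = 4.05·9.140705 = 37.019854 m
Shortest: LSL with L = 36.217620 m ≈ 36.2176 m

36.2176 m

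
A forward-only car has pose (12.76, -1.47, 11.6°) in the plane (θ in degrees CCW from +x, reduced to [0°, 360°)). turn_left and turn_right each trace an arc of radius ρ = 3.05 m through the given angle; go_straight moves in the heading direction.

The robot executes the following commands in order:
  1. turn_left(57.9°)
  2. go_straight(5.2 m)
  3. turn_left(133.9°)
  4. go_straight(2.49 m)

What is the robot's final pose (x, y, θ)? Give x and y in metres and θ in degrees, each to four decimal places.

set_pose: (x, y, θ) = (12.7600, -1.4700, 11.6000°), ρ = 3.05
turn_left(57.9°): centre at ρ to the left, rotate +57.9° → (15.0036, 0.4496, 69.5000°)
go_straight(5.2): x += 5.2·cos θ, y += 5.2·sin θ → (16.8246, 5.3203, 69.5000°)
turn_left(133.9°): centre at ρ to the left, rotate +133.9° → (12.7565, 9.1876, 203.4000°)
go_straight(2.49): x += 2.49·cos θ, y += 2.49·sin θ → (10.4713, 8.1987, 203.4000°)

(10.4713, 8.1987, 203.4000°)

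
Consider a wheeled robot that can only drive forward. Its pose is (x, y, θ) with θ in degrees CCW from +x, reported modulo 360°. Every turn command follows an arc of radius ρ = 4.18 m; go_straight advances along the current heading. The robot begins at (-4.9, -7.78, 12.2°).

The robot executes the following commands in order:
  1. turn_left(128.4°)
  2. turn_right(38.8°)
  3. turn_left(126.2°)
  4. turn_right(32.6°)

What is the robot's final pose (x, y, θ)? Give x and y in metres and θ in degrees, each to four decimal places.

(-13.7630, 2.6201, 195.4000°)

set_pose: (x, y, θ) = (-4.9000, -7.7800, 12.2000°), ρ = 4.18
turn_left(128.4°): centre at ρ to the left, rotate +128.4° → (-3.1302, -0.4644, 140.6000°)
turn_right(38.8°): centre at ρ to the right, rotate −38.8° → (-4.5687, 1.9109, 101.8000°)
turn_left(126.2°): centre at ρ to the left, rotate +126.2° → (-11.7667, 3.8530, 228.0000°)
turn_right(32.6°): centre at ρ to the right, rotate −32.6° → (-13.7630, 2.6201, 195.4000°)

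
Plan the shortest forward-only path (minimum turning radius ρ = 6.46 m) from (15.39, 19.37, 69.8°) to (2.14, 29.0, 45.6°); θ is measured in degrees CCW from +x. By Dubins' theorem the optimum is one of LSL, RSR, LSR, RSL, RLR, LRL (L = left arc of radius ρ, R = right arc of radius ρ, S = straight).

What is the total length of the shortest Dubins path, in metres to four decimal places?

Let ψ = atan2(Δy, Δx) = atan2(9.63, -13.25) = 143.9906° be the start→goal bearing.
Normalize: d = |goal − start| / ρ = 16.379847/6.46 = 2.535580, α = (θ_start − ψ) mod 360° = 285.8094° = 4.988315 rad, β = (θ_goal − ψ) mod 360° = 261.6094° = 4.565945 rad.
Common terms: sin α = -0.962173, cos α = 0.272438, sin β = -0.989296, cos β = -0.145921, cos(α−β) = 0.912120, d² = 6.429166. Work in radians in the unit-radius frame; every candidate has L = ρ·(t + p + q).
LSL: p² = 2 + d² − 2cos(α−β) + 2d(sin α − sin β) = 6.742470; p = √p² = 2.596627; φ = atan2(cos β − cos α, d + sin α − sin β) = -0.161822 rad; t = (φ − α) mod 2π = 1.133049 rad, q = (β − φ) mod 2π = 4.727766 rad → L = 6.46·(1.133049 + 2.596627 + 4.727766) = 6.46·8.457442 = 54.635077 m
RSR: p² = 2 + d² − 2cos(α−β) + 2d(sin β − sin α) = 6.467382; p = √p² = 2.543105; φ = atan2(cos α − cos β, d − sin α + sin β) = 0.165258 rad; t = (α − φ) mod 2π = 4.823056 rad, q = (φ − β) mod 2π = 1.882499 rad → L = 6.46·(4.823056 + 2.543105 + 1.882499) = 6.46·9.248660 = 59.746343 m
LSR: p² = d² − 2 + 2cos(α−β) + 2d(sin α + sin β) = -3.642809 < 0 → infeasible
RSL: p² = d² − 2 + 2cos(α−β) − 2d(sin α + sin β) = 16.149622; p = √p² = 4.018659; φ = atan2(cos α + cos β, d − sin α − sin β) − atan2(2, p) = -0.433600 rad; t = (α − φ) mod 2π = 5.421915 rad, q = (β − φ) mod 2π = 4.999545 rad → L = 6.46·(5.421915 + 4.018659 + 4.999545) = 6.46·14.440119 = 93.283169 m
RLR: c = (6 − d² + 2cos(α−β) + 2d(sin α − sin β))/8 = 0.191577; p = 2π − arccos c = 4.905158 rad; φ = atan2(cos α − cos β, d − sin α + sin β) = 0.165258 rad; t = (α − φ + p/2) mod 2π = 0.992450 rad, q = (α − β − t + p) mod 2π = 4.335078 rad → L = 6.46·(0.992450 + 4.905158 + 4.335078) = 6.46·10.232685 = 66.103148 m
LRL: c = (6 − d² + 2cos(α−β) − 2d(sin α − sin β))/8 = 0.157191; p = 2π − arccos c = 4.870235 rad; φ = atan2(cos β − cos α, d + sin α − sin β) = -0.161822 rad; t = (φ − α + p/2) mod 2π = 3.568167 rad, q = (β − α − t + p) mod 2π = 0.879699 rad → L = 6.46·(3.568167 + 4.870235 + 0.879699) = 6.46·9.318100 = 60.194926 m
Shortest: LSL with L = 54.635077 m ≈ 54.6351 m

54.6351 m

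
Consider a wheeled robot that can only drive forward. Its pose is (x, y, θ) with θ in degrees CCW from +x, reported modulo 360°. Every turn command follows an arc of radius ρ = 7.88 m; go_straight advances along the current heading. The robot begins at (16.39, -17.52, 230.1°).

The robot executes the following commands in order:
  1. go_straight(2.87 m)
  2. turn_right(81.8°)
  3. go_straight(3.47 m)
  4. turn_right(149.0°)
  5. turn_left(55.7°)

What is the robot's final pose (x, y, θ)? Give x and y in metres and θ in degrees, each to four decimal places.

(12.1989, -1.6047, 55.0000°)

set_pose: (x, y, θ) = (16.3900, -17.5200, 230.1000°), ρ = 7.88
go_straight(2.87): x += 2.87·cos θ, y += 2.87·sin θ → (14.5490, -19.7218, 230.1000°)
turn_right(81.8°): centre at ρ to the right, rotate −81.8° → (4.3631, -21.3715, 148.3000°)
go_straight(3.47): x += 3.47·cos θ, y += 3.47·sin θ → (1.4107, -19.5481, 148.3000°)
turn_right(149.0°): centre at ρ to the right, rotate −149.0° → (5.6477, -4.9643, -0.7000° ≡ 359.3000°)
turn_left(55.7°): centre at ρ to the left, rotate +55.7° → (12.1989, -1.6047, 415.0000° ≡ 55.0000°)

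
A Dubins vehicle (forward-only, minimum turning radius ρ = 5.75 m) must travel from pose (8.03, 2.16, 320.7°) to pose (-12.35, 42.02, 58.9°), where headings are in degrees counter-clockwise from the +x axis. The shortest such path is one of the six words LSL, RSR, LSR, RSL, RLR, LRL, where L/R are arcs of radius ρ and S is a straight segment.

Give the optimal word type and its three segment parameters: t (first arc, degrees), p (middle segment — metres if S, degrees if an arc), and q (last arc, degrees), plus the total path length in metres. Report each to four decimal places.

LSR: t = 177.5738°, p = 35.8452 m, q = 79.3738°, L = 61.6315 m

Let ψ = atan2(Δy, Δx) = atan2(39.86, -20.38) = 117.0802° be the start→goal bearing.
Normalize: d = |goal − start| / ρ = 44.767890/5.75 = 7.785720, α = (θ_start − ψ) mod 360° = 203.6198° = 3.553836 rad, β = (θ_goal − ψ) mod 360° = 301.8198° = 5.267750 rad.
Common terms: sin α = -0.400666, cos α = -0.916224, sin β = -0.849710, cos β = 0.527250, cos(α−β) = -0.142629, d² = 60.617437. Work in radians in the unit-radius frame; every candidate has L = ρ·(t + p + q).
LSL: p² = 2 + d² − 2cos(α−β) + 2d(sin α − sin β) = 69.894963; p = √p² = 8.360321; φ = atan2(cos β − cos α, d + sin α − sin β) = 0.173527 rad; t = (φ − α) mod 2π = 2.902876 rad, q = (β − φ) mod 2π = 5.094222 rad → L = 5.75·(2.902876 + 8.360321 + 5.094222) = 5.75·16.357419 = 94.055162 m
RSR: p² = 2 + d² − 2cos(α−β) + 2d(sin β − sin α) = 55.910426; p = √p² = 7.477327; φ = atan2(cos α − cos β, d − sin α + sin β) = -0.194266 rad; t = (α − φ) mod 2π = 3.748103 rad, q = (φ − β) mod 2π = 0.821169 rad → L = 5.75·(3.748103 + 7.477327 + 0.821169) = 5.75·12.046599 = 69.267947 m
LSR: p² = d² − 2 + 2cos(α−β) + 2d(sin α + sin β) = 38.862019; p = √p² = 6.233941; φ = atan2(−cos α − cos β, d + sin α + sin β) − atan2(−2, p) = 0.369899 rad; t = (φ − α) mod 2π = 3.099248 rad, q = (φ − β) mod 2π = 1.385335 rad → L = 5.75·(3.099248 + 6.233941 + 1.385335) = 5.75·10.718524 = 61.631512 m
RSL: p² = d² − 2 + 2cos(α−β) − 2d(sin α + sin β) = 77.802339; p = √p² = 8.820563; φ = atan2(cos α + cos β, d − sin α − sin β) − atan2(2, p) = -0.265993 rad; t = (α − φ) mod 2π = 3.819829 rad, q = (β − φ) mod 2π = 5.533742 rad → L = 5.75·(3.819829 + 8.820563 + 5.533742) = 5.75·18.174135 = 104.501276 m
RLR: c = (6 − d² + 2cos(α−β) + 2d(sin α − sin β))/8 = -5.988803, |c| > 1 → infeasible
LRL: c = (6 − d² + 2cos(α−β) − 2d(sin α − sin β))/8 = -7.736870, |c| > 1 → infeasible
Shortest: LSR with L = 61.631512 m ≈ 61.6315 m
Convert LSR to answer units (arcs ×180/π): t = 3.099248·180/π = 177.5738°, p = ρ·p = 5.75·6.233941 = 35.8452 m, q = 1.385335·180/π = 79.3738°, L = 61.6315 m.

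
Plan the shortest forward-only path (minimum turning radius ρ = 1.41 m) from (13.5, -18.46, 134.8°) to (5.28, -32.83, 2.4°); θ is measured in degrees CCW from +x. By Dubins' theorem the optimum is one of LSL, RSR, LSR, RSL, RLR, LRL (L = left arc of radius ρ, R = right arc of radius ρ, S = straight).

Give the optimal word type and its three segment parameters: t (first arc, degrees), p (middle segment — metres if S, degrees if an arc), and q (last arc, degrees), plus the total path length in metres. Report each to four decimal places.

LSL: t = 103.8928°, p = 14.0073 m, q = 123.7072°, L = 19.6083 m

Let ψ = atan2(Δy, Δx) = atan2(-14.37, -8.22) = -119.7706° be the start→goal bearing.
Normalize: d = |goal − start| / ρ = 16.554918/1.41 = 11.741076, α = (θ_start − ψ) mod 360° = 254.5706° = 4.443096 rad, β = (θ_goal − ψ) mod 360° = 122.1706° = 2.132280 rad.
Common terms: sin α = -0.963959, cos α = -0.266050, sin β = 0.846466, cos β = -0.532443, cos(α−β) = -0.674302, d² = 137.852875. Work in radians in the unit-radius frame; every candidate has L = ρ·(t + p + q).
LSL: p² = 2 + d² − 2cos(α−β) + 2d(sin α − sin β) = 98.688795; p = √p² = 9.934223; φ = atan2(cos β − cos α, d + sin α − sin β) = -0.026819 rad; t = (φ − α) mod 2π = 1.813271 rad, q = (β − φ) mod 2π = 2.159099 rad → L = 1.41·(1.813271 + 9.934223 + 2.159099) = 1.41·13.906593 = 19.608296 m
RSR: p² = 2 + d² − 2cos(α−β) + 2d(sin β − sin α) = 183.714163; p = √p² = 13.554120; φ = atan2(cos α − cos β, d − sin α + sin β) = 0.019655 rad; t = (α − φ) mod 2π = 4.423441 rad, q = (φ − β) mod 2π = 4.170561 rad → L = 1.41·(4.423441 + 13.554120 + 4.170561) = 1.41·22.148121 = 31.228851 m
LSR: p² = d² − 2 + 2cos(α−β) + 2d(sin α + sin β) = 131.745280; p = √p² = 11.478035; φ = atan2(−cos α − cos β, d + sin α + sin β) − atan2(−2, p) = 0.241102 rad; t = (φ − α) mod 2π = 2.081191 rad, q = (φ − β) mod 2π = 4.392007 rad → L = 1.41·(2.081191 + 11.478035 + 4.392007) = 1.41·17.951234 = 25.311239 m
RSL: p² = d² − 2 + 2cos(α−β) − 2d(sin α + sin β) = 137.263260; p = √p² = 11.715940; φ = atan2(cos α + cos β, d − sin α − sin β) − atan2(2, p) = -0.236311 rad; t = (α − φ) mod 2π = 4.679407 rad, q = (β − φ) mod 2π = 2.368591 rad → L = 1.41·(4.679407 + 11.715940 + 2.368591) = 1.41·18.763938 = 26.457153 m
RLR: c = (6 − d² + 2cos(α−β) + 2d(sin α − sin β))/8 = -21.964270, |c| > 1 → infeasible
LRL: c = (6 − d² + 2cos(α−β) − 2d(sin α − sin β))/8 = -11.336099, |c| > 1 → infeasible
Shortest: LSL with L = 19.608296 m ≈ 19.6083 m
Convert LSL to answer units (arcs ×180/π): t = 1.813271·180/π = 103.8928°, p = ρ·p = 1.41·9.934223 = 14.0073 m, q = 2.159099·180/π = 123.7072°, L = 19.6083 m.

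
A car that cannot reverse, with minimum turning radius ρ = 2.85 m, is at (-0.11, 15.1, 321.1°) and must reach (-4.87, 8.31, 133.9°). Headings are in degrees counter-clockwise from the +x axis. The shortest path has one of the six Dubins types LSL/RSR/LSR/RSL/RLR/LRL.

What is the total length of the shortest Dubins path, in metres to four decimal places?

12.0646 m

Let ψ = atan2(Δy, Δx) = atan2(-6.79, -4.76) = -125.0316° be the start→goal bearing.
Normalize: d = |goal − start| / ρ = 8.292267/2.85 = 2.909568, α = (θ_start − ψ) mod 360° = 86.1316° = 1.503281 rad, β = (θ_goal − ψ) mod 360° = 258.9316° = 4.519210 rad.
Common terms: sin α = 0.997722, cos α = 0.067464, sin β = -0.981399, cos β = -0.191980, cos(α−β) = -0.992115, d² = 8.465583. Work in radians in the unit-radius frame; every candidate has L = ρ·(t + p + q).
LSL: p² = 2 + d² − 2cos(α−β) + 2d(sin α − sin β) = 23.966582; p = √p² = 4.895568; φ = atan2(cos β − cos α, d + sin α − sin β) = -0.053021 rad; t = (φ − α) mod 2π = 4.726884 rad, q = (β − φ) mod 2π = 4.572230 rad → L = 2.85·(4.726884 + 4.895568 + 4.572230) = 2.85·14.194682 = 40.454843 m
RSR: p² = 2 + d² − 2cos(α−β) + 2d(sin β − sin α) = 0.933043; p = √p² = 0.965941; φ = atan2(cos α − cos β, d − sin α + sin β) = 0.271931 rad; t = (α − φ) mod 2π = 1.231350 rad, q = (φ − β) mod 2π = 2.035907 rad → L = 2.85·(1.231350 + 0.965941 + 2.035907) = 2.85·4.233198 = 12.064614 m
LSR: p² = d² − 2 + 2cos(α−β) + 2d(sin α + sin β) = 4.576339; p = √p² = 2.139238; φ = atan2(−cos α − cos β, d + sin α + sin β) − atan2(−2, p) = 0.794303 rad; t = (φ − α) mod 2π = 5.574208 rad, q = (φ − β) mod 2π = 2.558279 rad → L = 2.85·(5.574208 + 2.139238 + 2.558279) = 2.85·10.271724 = 29.274414 m
RSL: p² = d² − 2 + 2cos(α−β) − 2d(sin α + sin β) = 4.386369; p = √p² = 2.094366; φ = atan2(cos α + cos β, d − sin α − sin β) − atan2(2, p) = -0.805365 rad; t = (α − φ) mod 2π = 2.308645 rad, q = (β − φ) mod 2π = 5.324574 rad → L = 2.85·(2.308645 + 2.094366 + 5.324574) = 2.85·9.727586 = 27.723619 m
RLR: c = (6 − d² + 2cos(α−β) + 2d(sin α − sin β))/8 = 0.883370; p = 2π − arccos c = 5.795393 rad; φ = atan2(cos α − cos β, d − sin α + sin β) = 0.271931 rad; t = (α − φ + p/2) mod 2π = 4.129046 rad, q = (α − β − t + p) mod 2π = 4.933603 rad → L = 2.85·(4.129046 + 5.795393 + 4.933603) = 2.85·14.858042 = 42.345420 m
LRL: c = (6 − d² + 2cos(α−β) − 2d(sin α − sin β))/8 = -1.995823, |c| > 1 → infeasible
Shortest: RSR with L = 12.064614 m ≈ 12.0646 m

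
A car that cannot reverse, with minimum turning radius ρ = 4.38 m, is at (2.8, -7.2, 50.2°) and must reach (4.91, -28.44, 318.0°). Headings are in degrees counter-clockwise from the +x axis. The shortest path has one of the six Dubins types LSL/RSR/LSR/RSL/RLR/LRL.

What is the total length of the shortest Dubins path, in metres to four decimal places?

31.2865 m

Let ψ = atan2(Δy, Δx) = atan2(-21.24, 2.11) = -84.3268° be the start→goal bearing.
Normalize: d = |goal − start| / ρ = 21.344547/4.38 = 4.873184, α = (θ_start − ψ) mod 360° = 134.5268° = 2.347936 rad, β = (θ_goal − ψ) mod 360° = 42.3268° = 0.738742 rad.
Common terms: sin α = 0.712923, cos α = -0.701243, sin β = 0.673358, cos β = 0.739316, cos(α−β) = -0.038388, d² = 23.747925. Work in radians in the unit-radius frame; every candidate has L = ρ·(t + p + q).
LSL: p² = 2 + d² − 2cos(α−β) + 2d(sin α − sin β) = 26.210307; p = √p² = 5.119600; φ = atan2(cos β − cos α, d + sin α − sin β) = 0.285233 rad; t = (φ − α) mod 2π = 4.220483 rad, q = (β − φ) mod 2π = 0.453509 rad → L = 4.38·(4.220483 + 5.119600 + 0.453509) = 4.38·9.793592 = 42.895933 m
RSR: p² = 2 + d² − 2cos(α−β) + 2d(sin β − sin α) = 25.439095; p = √p² = 5.043718; φ = atan2(cos α − cos β, d − sin α + sin β) = -0.289648 rad; t = (α − φ) mod 2π = 2.637583 rad, q = (φ − β) mod 2π = 5.254796 rad → L = 4.38·(2.637583 + 5.043718 + 5.254796) = 4.38·12.936097 = 56.660106 m
LSR: p² = d² − 2 + 2cos(α−β) + 2d(sin α + sin β) = 35.182355; p = √p² = 5.931472; φ = atan2(−cos α − cos β, d + sin α + sin β) − atan2(−2, p) = 0.319130 rad; t = (φ − α) mod 2π = 4.254380 rad, q = (φ − β) mod 2π = 5.863573 rad → L = 4.38·(4.254380 + 5.931472 + 5.863573) = 4.38·16.049425 = 70.296480 m
RSL: p² = d² − 2 + 2cos(α−β) − 2d(sin α + sin β) = 8.159945; p = √p² = 2.856562; φ = atan2(cos α + cos β, d − sin α − sin β) − atan2(2, p) = -0.599903 rad; t = (α − φ) mod 2π = 2.947839 rad, q = (β − φ) mod 2π = 1.338645 rad → L = 4.38·(2.947839 + 2.856562 + 1.338645) = 4.38·7.143045 = 31.286539 m
RLR: c = (6 − d² + 2cos(α−β) + 2d(sin α − sin β))/8 = -2.179887, |c| > 1 → infeasible
LRL: c = (6 − d² + 2cos(α−β) − 2d(sin α − sin β))/8 = -2.276288, |c| > 1 → infeasible
Shortest: RSL with L = 31.286539 m ≈ 31.2865 m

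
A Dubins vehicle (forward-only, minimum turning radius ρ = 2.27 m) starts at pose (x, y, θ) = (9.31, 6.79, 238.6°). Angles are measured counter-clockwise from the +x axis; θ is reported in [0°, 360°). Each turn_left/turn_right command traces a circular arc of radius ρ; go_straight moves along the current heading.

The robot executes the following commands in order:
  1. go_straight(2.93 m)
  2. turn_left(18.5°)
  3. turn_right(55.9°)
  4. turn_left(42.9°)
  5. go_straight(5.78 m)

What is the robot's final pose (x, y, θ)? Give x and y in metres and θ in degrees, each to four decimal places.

set_pose: (x, y, θ) = (9.3100, 6.7900, 238.6000°), ρ = 2.27
go_straight(2.93): x += 2.93·cos θ, y += 2.93·sin θ → (7.7834, 4.2891, 238.6000°)
turn_left(18.5°): centre at ρ to the left, rotate +18.5° → (7.5083, 3.6132, 257.1000°)
turn_right(55.9°): centre at ρ to the right, rotate −55.9° → (6.1165, 2.0036, 201.2000°)
turn_left(42.9°): centre at ρ to the left, rotate +42.9° → (4.8954, 0.8787, 244.1000°)
go_straight(5.78): x += 5.78·cos θ, y += 5.78·sin θ → (2.3707, -4.3207, 244.1000°)

(2.3707, -4.3207, 244.1000°)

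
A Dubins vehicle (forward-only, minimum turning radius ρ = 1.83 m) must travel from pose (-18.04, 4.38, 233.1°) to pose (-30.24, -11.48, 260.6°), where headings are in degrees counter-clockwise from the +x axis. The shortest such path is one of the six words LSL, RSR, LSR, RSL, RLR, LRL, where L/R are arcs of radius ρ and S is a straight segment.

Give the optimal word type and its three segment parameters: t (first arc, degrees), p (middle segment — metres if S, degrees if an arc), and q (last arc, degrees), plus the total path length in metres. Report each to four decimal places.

Let ψ = atan2(Δy, Δx) = atan2(-15.86, -12.20) = -127.5686° be the start→goal bearing.
Normalize: d = |goal − start| / ρ = 20.009488/1.83 = 10.934146, α = (θ_start − ψ) mod 360° = 0.6686° = 0.011669 rad, β = (θ_goal − ψ) mod 360° = 28.1686° = 0.491635 rad.
Common terms: sin α = 0.011669, cos α = 0.999932, sin β = 0.472068, cos β = 0.881562, cos(α−β) = 0.887011, d² = 119.555556. Work in radians in the unit-radius frame; every candidate has L = ρ·(t + p + q).
LSL: p² = 2 + d² − 2cos(α−β) + 2d(sin α − sin β) = 109.713400; p = √p² = 10.474416; φ = atan2(cos β − cos α, d + sin α − sin β) = -0.011301 rad; t = (φ − α) mod 2π = 6.260215 rad, q = (β − φ) mod 2π = 0.502936 rad → L = 1.83·(6.260215 + 10.474416 + 0.502936) = 1.83·17.237567 = 31.544748 m
RSR: p² = 2 + d² − 2cos(α−β) + 2d(sin β − sin α) = 129.849668; p = √p² = 11.395160; φ = atan2(cos α − cos β, d − sin α + sin β) = 0.010388 rad; t = (α − φ) mod 2π = 0.001281 rad, q = (φ − β) mod 2π = 5.801939 rad → L = 1.83·(0.001281 + 11.395160 + 5.801939) = 1.83·17.198380 = 31.473035 m
LSR: p² = d² − 2 + 2cos(α−β) + 2d(sin α + sin β) = 129.908068; p = √p² = 11.397722; φ = atan2(−cos α − cos β, d + sin α + sin β) − atan2(−2, p) = 0.010388 rad; t = (φ − α) mod 2π = 6.281904 rad, q = (φ − β) mod 2π = 5.801939 rad → L = 1.83·(6.281904 + 11.397722 + 5.801939) = 1.83·23.481565 = 42.971264 m
RSL: p² = d² − 2 + 2cos(α−β) − 2d(sin α + sin β) = 108.751087; p = √p² = 10.428379; φ = atan2(cos α + cos β, d − sin α − sin β) − atan2(2, p) = -0.011352 rad; t = (α − φ) mod 2π = 0.023021 rad, q = (β − φ) mod 2π = 0.502986 rad → L = 1.83·(0.023021 + 10.428379 + 0.502986) = 1.83·10.954386 = 20.046526 m
RLR: c = (6 − d² + 2cos(α−β) + 2d(sin α − sin β))/8 = -15.231208, |c| > 1 → infeasible
LRL: c = (6 − d² + 2cos(α−β) − 2d(sin α − sin β))/8 = -12.714175, |c| > 1 → infeasible
Shortest: RSL with L = 20.046526 m ≈ 20.0465 m
Convert RSL to answer units (arcs ×180/π): t = 0.023021·180/π = 1.3190°, p = ρ·p = 1.83·10.428379 = 19.0839 m, q = 0.502986·180/π = 28.8190°, L = 20.0465 m.

RSL: t = 1.3190°, p = 19.0839 m, q = 28.8190°, L = 20.0465 m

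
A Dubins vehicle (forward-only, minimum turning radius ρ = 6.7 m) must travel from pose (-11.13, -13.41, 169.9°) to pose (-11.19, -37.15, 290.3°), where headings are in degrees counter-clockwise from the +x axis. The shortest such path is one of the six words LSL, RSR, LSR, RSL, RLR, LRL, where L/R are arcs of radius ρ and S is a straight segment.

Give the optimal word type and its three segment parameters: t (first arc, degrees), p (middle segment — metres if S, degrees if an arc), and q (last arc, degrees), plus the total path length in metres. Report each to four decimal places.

Let ψ = atan2(Δy, Δx) = atan2(-23.74, -0.06) = -90.1448° be the start→goal bearing.
Normalize: d = |goal − start| / ρ = 23.740076/6.7 = 3.543295, α = (θ_start − ψ) mod 360° = 260.0448° = 4.538638 rad, β = (θ_goal − ψ) mod 360° = 20.4448° = 0.356829 rad.
Common terms: sin α = -0.984943, cos α = -0.172878, sin β = 0.349305, cos β = 0.937009, cos(α−β) = -0.506034, d² = 12.554939. Work in radians in the unit-radius frame; every candidate has L = ρ·(t + p + q).
LSL: p² = 2 + d² − 2cos(α−β) + 2d(sin α − sin β) = 6.111737; p = √p² = 2.472193; φ = atan2(cos β − cos α, d + sin α − sin β) = 0.465588 rad; t = (φ − α) mod 2π = 2.210135 rad, q = (β − φ) mod 2π = 6.174426 rad → L = 6.7·(2.210135 + 2.472193 + 6.174426) = 6.7·10.856754 = 72.740255 m
RSR: p² = 2 + d² − 2cos(α−β) + 2d(sin β − sin α) = 25.022276; p = √p² = 5.002227; φ = atan2(cos α − cos β, d − sin α + sin β) = -0.223741 rad; t = (α − φ) mod 2π = 4.762379 rad, q = (φ − β) mod 2π = 5.702615 rad → L = 6.7·(4.762379 + 5.002227 + 5.702615) = 6.7·15.467221 = 103.630383 m
LSR: p² = d² − 2 + 2cos(α−β) + 2d(sin α + sin β) = 5.038363; p = √p² = 2.244630; φ = atan2(−cos α − cos β, d + sin α + sin β) − atan2(−2, p) = 0.470840 rad; t = (φ − α) mod 2π = 2.215388 rad, q = (φ − β) mod 2π = 0.114011 rad → L = 6.7·(2.215388 + 2.244630 + 0.114011) = 6.7·4.574029 = 30.645992 m
RSL: p² = d² − 2 + 2cos(α−β) − 2d(sin α + sin β) = 14.047379; p = √p² = 3.747983; φ = atan2(cos α + cos β, d − sin α − sin β) − atan2(2, p) = -0.309326 rad; t = (α − φ) mod 2π = 4.847964 rad, q = (β − φ) mod 2π = 0.666155 rad → L = 6.7·(4.847964 + 3.747983 + 0.666155) = 6.7·9.262102 = 62.056082 m
RLR: c = (6 − d² + 2cos(α−β) + 2d(sin α − sin β))/8 = -2.127784, |c| > 1 → infeasible
LRL: c = (6 − d² + 2cos(α−β) − 2d(sin α − sin β))/8 = 0.236033; p = 2π − arccos c = 4.950670 rad; φ = atan2(cos β − cos α, d + sin α − sin β) = 0.465588 rad; t = (φ − α + p/2) mod 2π = 4.685471 rad, q = (β − α − t + p) mod 2π = 2.366576 rad → L = 6.7·(4.685471 + 4.950670 + 2.366576) = 6.7·12.002717 = 80.418205 m
Shortest: LSR with L = 30.645992 m ≈ 30.6460 m
Convert LSR to answer units (arcs ×180/π): t = 2.215388·180/π = 126.9324°, p = ρ·p = 6.7·2.244630 = 15.0390 m, q = 0.114011·180/π = 6.5324°, L = 30.6460 m.

LSR: t = 126.9324°, p = 15.0390 m, q = 6.5324°, L = 30.6460 m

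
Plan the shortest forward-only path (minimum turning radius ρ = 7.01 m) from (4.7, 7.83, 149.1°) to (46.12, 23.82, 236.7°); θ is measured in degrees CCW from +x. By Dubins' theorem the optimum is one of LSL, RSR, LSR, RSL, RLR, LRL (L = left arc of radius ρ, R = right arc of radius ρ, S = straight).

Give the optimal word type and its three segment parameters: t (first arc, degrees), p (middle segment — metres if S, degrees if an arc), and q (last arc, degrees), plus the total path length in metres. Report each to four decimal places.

RSR: t = 125.7108°, p = 34.8224 m, q = 146.6892°, L = 68.1499 m

Let ψ = atan2(Δy, Δx) = atan2(15.99, 41.42) = 21.1089° be the start→goal bearing.
Normalize: d = |goal − start| / ρ = 44.399285/7.01 = 6.333707, α = (θ_start − ψ) mod 360° = 127.9911° = 2.233867 rad, β = (θ_goal − ψ) mod 360° = 215.5911° = 3.762775 rad.
Common terms: sin α = 0.788106, cos α = -0.615540, sin β = -0.581997, cos β = -0.813191, cos(α−β) = 0.041876, d² = 40.115842. Work in radians in the unit-radius frame; every candidate has L = ρ·(t + p + q).
LSL: p² = 2 + d² − 2cos(α−β) + 2d(sin α − sin β) = 59.387755; p = √p² = 7.706345; φ = atan2(cos β − cos α, d + sin α − sin β) = -0.025651 rad; t = (φ − α) mod 2π = 4.023668 rad, q = (β − φ) mod 2π = 3.788426 rad → L = 7.01·(4.023668 + 7.706345 + 3.788426) = 7.01·15.518439 = 108.784256 m
RSR: p² = 2 + d² − 2cos(α−β) + 2d(sin β − sin α) = 24.676427; p = √p² = 4.967537; φ = atan2(cos α − cos β, d − sin α + sin β) = 0.039799 rad; t = (α − φ) mod 2π = 2.194068 rad, q = (φ − β) mod 2π = 2.560209 rad → L = 7.01·(2.194068 + 4.967537 + 2.560209) = 7.01·9.721814 = 68.149917 m
LSR: p² = d² − 2 + 2cos(α−β) + 2d(sin α + sin β) = 40.810455; p = √p² = 6.388306; φ = atan2(−cos α − cos β, d + sin α + sin β) − atan2(−2, p) = 0.518493 rad; t = (φ − α) mod 2π = 4.567811 rad, q = (φ − β) mod 2π = 3.038903 rad → L = 7.01·(4.567811 + 6.388306 + 3.038903) = 7.01·13.995020 = 98.105094 m
RSL: p² = d² − 2 + 2cos(α−β) − 2d(sin α + sin β) = 35.588732; p = √p² = 5.965629; φ = atan2(cos α + cos β, d − sin α − sin β) − atan2(2, p) = -0.552549 rad; t = (α − φ) mod 2π = 2.786416 rad, q = (β − φ) mod 2π = 4.315324 rad → L = 7.01·(2.786416 + 5.965629 + 4.315324) = 7.01·13.067369 = 91.602254 m
RLR: c = (6 − d² + 2cos(α−β) + 2d(sin α − sin β))/8 = -2.084553, |c| > 1 → infeasible
LRL: c = (6 − d² + 2cos(α−β) − 2d(sin α − sin β))/8 = -6.423469, |c| > 1 → infeasible
Shortest: RSR with L = 68.149917 m ≈ 68.1499 m
Convert RSR to answer units (arcs ×180/π): t = 2.194068·180/π = 125.7108°, p = ρ·p = 7.01·4.967537 = 34.8224 m, q = 2.560209·180/π = 146.6892°, L = 68.1499 m.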